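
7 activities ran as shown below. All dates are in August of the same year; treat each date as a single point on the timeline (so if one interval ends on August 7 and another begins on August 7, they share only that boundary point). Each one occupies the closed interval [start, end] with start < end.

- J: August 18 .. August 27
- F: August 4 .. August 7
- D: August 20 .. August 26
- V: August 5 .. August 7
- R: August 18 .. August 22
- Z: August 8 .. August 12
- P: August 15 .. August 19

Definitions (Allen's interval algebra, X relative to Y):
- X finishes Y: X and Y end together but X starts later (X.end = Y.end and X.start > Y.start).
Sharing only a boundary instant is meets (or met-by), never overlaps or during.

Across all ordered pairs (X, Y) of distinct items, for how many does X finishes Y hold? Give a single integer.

Checking all 42 ordered pairs for relation 'finishes'; matching pairs in alphabetical order:
(V, F): V finishes F ✓
Count: 1.

1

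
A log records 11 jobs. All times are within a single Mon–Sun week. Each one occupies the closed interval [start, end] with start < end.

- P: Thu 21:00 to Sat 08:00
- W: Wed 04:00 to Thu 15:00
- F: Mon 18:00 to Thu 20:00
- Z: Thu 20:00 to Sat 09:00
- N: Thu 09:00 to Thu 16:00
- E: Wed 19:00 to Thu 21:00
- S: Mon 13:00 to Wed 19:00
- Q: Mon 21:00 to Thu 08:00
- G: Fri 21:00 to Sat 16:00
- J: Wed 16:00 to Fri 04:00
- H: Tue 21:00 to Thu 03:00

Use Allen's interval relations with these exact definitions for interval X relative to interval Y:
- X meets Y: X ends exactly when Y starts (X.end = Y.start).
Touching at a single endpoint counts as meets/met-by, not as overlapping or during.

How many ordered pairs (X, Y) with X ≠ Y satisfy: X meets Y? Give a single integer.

Checking all 110 ordered pairs for relation 'meets'; matching pairs in alphabetical order:
(E, P): E meets P ✓
(F, Z): F meets Z ✓
(S, E): S meets E ✓
Count: 3.

3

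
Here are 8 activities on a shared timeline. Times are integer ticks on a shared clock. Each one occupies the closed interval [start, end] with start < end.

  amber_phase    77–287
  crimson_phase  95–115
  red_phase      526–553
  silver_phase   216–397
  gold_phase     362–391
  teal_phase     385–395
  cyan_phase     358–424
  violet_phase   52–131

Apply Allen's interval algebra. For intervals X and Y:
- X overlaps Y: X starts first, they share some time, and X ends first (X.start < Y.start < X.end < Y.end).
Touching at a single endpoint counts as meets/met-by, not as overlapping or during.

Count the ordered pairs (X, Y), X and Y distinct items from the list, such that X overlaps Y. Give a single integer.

4

Checking all 56 ordered pairs for relation 'overlaps'; matching pairs in alphabetical order:
(amber_phase, silver_phase): amber_phase overlaps silver_phase ✓
(gold_phase, teal_phase): gold_phase overlaps teal_phase ✓
(silver_phase, cyan_phase): silver_phase overlaps cyan_phase ✓
(violet_phase, amber_phase): violet_phase overlaps amber_phase ✓
Count: 4.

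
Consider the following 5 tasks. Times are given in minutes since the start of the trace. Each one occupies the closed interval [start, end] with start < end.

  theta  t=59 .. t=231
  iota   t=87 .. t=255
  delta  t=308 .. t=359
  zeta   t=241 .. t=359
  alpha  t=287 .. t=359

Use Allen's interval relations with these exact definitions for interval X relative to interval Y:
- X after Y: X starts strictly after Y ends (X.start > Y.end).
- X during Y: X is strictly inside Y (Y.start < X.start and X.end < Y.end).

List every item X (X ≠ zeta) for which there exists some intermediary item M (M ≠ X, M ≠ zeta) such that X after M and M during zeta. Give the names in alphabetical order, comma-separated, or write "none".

none

Target zeta = [t=241, t=359].
Intermediaries M with M during zeta: none.
Union: none.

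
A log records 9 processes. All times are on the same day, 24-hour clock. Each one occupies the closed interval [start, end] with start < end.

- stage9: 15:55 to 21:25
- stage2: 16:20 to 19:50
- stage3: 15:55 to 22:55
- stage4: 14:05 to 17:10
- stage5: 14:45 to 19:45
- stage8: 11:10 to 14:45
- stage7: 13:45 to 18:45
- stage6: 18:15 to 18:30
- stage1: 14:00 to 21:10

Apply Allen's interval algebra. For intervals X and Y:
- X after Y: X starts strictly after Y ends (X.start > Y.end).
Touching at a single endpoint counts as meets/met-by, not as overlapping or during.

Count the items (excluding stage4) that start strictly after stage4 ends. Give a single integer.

Target stage4 = [14:05, 17:10].
stage1 [14:00, 21:10] → contains → no.
stage2 [16:20, 19:50] → overlapped-by → no.
stage3 [15:55, 22:55] → overlapped-by → no.
stage5 [14:45, 19:45] → overlapped-by → no.
stage6 [18:15, 18:30] → after → counts.
stage7 [13:45, 18:45] → contains → no.
stage8 [11:10, 14:45] → overlaps → no.
stage9 [15:55, 21:25] → overlapped-by → no.
Total: 1.

1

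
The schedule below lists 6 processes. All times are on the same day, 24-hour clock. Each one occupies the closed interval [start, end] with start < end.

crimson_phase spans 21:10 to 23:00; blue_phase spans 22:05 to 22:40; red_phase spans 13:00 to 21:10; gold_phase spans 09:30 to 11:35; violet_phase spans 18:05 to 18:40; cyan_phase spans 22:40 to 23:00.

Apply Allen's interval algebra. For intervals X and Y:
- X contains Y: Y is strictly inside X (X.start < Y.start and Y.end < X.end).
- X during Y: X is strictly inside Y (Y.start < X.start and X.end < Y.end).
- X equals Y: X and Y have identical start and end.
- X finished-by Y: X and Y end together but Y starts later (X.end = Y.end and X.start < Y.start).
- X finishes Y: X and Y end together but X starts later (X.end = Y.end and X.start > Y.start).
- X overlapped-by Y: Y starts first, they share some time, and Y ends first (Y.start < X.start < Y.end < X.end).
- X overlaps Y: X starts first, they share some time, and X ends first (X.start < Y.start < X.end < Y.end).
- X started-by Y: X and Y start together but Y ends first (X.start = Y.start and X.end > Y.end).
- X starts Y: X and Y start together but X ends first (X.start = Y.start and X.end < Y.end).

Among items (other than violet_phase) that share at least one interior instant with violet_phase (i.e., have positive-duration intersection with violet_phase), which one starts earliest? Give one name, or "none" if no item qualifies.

red_phase

Target violet_phase = [18:05, 18:40].
blue_phase [22:05, 22:40] → after → excluded.
crimson_phase [21:10, 23:00] → after → excluded.
cyan_phase [22:40, 23:00] → after → excluded.
gold_phase [09:30, 11:35] → before → excluded.
red_phase [13:00, 21:10] → contains → candidate.
Among candidates, earliest start is 13:00 → red_phase.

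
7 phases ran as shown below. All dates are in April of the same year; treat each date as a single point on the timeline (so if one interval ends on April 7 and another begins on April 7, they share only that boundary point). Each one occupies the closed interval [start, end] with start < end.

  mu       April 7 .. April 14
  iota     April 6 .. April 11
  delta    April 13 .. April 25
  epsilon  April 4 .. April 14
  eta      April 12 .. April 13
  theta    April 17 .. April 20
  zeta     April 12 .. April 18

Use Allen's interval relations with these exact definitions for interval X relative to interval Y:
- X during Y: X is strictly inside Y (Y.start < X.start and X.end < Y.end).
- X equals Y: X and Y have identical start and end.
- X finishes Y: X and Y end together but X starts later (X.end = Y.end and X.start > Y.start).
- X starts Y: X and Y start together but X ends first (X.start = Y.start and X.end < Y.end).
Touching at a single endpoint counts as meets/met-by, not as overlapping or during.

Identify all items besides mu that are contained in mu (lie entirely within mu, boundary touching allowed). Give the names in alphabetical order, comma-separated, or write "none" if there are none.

Target mu = [April 7, April 14].
delta [April 13, April 25] → overlapped-by → no.
epsilon [April 4, April 14] → finished-by → no.
eta [April 12, April 13] → during → yes.
iota [April 6, April 11] → overlaps → no.
theta [April 17, April 20] → after → no.
zeta [April 12, April 18] → overlapped-by → no.
Result: eta.

eta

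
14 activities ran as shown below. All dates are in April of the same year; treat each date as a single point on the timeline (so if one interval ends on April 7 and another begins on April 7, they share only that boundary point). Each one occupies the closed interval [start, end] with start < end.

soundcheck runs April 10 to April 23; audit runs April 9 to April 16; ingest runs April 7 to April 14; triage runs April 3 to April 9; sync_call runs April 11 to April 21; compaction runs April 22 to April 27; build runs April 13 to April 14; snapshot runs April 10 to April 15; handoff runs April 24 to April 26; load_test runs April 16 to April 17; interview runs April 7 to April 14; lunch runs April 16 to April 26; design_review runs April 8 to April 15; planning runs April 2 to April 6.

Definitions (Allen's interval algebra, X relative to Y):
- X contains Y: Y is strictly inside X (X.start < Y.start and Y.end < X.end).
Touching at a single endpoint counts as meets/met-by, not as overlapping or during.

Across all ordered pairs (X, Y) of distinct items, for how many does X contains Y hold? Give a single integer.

Checking all 182 ordered pairs for relation 'contains'; matching pairs in alphabetical order:
(audit, build): audit contains build ✓
(audit, snapshot): audit contains snapshot ✓
(compaction, handoff): compaction contains handoff ✓
(design_review, build): design_review contains build ✓
(snapshot, build): snapshot contains build ✓
(soundcheck, build): soundcheck contains build ✓
(soundcheck, load_test): soundcheck contains load_test ✓
(soundcheck, sync_call): soundcheck contains sync_call ✓
(sync_call, build): sync_call contains build ✓
(sync_call, load_test): sync_call contains load_test ✓
Count: 10.

10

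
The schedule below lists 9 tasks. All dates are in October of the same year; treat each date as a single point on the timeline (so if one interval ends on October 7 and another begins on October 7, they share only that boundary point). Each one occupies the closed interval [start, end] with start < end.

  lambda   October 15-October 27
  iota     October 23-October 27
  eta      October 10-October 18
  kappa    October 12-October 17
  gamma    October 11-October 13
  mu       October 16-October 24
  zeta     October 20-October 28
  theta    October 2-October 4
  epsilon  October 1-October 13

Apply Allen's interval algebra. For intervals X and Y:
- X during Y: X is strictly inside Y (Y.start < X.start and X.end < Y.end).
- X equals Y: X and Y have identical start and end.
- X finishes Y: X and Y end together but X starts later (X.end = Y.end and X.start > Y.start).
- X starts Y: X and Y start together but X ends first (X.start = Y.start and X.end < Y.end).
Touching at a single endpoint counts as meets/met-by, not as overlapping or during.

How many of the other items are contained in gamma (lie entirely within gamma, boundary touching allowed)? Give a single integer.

Target gamma = [October 11, October 13].
epsilon [October 1, October 13] → finished-by → no.
eta [October 10, October 18] → contains → no.
iota [October 23, October 27] → after → no.
kappa [October 12, October 17] → overlapped-by → no.
lambda [October 15, October 27] → after → no.
mu [October 16, October 24] → after → no.
theta [October 2, October 4] → before → no.
zeta [October 20, October 28] → after → no.
Total: 0.

0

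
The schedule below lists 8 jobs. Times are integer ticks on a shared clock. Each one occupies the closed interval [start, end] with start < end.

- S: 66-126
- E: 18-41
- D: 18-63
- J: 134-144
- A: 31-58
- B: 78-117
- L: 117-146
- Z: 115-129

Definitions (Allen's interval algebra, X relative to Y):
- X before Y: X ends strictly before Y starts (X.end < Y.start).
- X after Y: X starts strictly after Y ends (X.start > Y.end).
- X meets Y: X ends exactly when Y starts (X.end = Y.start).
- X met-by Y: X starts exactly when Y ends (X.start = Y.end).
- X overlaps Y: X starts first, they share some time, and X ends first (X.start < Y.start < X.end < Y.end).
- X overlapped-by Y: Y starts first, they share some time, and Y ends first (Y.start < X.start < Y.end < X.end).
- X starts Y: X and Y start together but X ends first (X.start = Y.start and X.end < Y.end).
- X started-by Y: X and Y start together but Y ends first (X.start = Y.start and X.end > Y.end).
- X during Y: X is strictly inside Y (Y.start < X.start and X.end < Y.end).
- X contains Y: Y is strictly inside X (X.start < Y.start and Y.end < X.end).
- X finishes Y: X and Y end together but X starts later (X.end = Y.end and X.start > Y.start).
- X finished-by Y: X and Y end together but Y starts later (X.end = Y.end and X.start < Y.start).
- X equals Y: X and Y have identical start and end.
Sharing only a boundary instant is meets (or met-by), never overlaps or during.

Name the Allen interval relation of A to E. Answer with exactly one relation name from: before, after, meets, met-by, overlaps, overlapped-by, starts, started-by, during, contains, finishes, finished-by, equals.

overlapped-by

A = [31, 58]; E = [18, 41].
Compare endpoints: A.start > E.start, A.start < E.end, A.end > E.start, A.end > E.end.
That pattern is 'overlapped-by'.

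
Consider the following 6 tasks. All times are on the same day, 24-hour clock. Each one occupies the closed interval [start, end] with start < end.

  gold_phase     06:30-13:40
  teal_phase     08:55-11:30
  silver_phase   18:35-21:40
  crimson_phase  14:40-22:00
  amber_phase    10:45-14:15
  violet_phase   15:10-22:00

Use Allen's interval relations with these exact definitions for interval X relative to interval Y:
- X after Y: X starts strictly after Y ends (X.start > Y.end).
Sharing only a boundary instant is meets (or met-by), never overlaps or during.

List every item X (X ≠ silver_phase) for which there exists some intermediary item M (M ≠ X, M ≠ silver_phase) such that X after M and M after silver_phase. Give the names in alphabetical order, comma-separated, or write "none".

none

Target silver_phase = [18:35, 21:40].
Intermediaries M with M after silver_phase: none.
Union: none.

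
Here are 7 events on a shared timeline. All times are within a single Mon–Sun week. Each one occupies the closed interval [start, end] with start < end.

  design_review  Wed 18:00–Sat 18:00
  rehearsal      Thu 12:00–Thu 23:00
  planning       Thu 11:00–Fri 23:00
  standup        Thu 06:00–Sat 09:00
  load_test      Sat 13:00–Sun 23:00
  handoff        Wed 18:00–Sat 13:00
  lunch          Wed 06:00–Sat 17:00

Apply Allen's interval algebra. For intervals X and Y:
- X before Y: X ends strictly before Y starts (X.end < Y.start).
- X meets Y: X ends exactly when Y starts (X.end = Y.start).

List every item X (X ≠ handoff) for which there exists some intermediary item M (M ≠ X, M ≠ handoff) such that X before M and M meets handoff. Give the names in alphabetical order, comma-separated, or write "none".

Target handoff = [Wed 18:00, Sat 13:00].
Intermediaries M with M meets handoff: none.
Union: none.

none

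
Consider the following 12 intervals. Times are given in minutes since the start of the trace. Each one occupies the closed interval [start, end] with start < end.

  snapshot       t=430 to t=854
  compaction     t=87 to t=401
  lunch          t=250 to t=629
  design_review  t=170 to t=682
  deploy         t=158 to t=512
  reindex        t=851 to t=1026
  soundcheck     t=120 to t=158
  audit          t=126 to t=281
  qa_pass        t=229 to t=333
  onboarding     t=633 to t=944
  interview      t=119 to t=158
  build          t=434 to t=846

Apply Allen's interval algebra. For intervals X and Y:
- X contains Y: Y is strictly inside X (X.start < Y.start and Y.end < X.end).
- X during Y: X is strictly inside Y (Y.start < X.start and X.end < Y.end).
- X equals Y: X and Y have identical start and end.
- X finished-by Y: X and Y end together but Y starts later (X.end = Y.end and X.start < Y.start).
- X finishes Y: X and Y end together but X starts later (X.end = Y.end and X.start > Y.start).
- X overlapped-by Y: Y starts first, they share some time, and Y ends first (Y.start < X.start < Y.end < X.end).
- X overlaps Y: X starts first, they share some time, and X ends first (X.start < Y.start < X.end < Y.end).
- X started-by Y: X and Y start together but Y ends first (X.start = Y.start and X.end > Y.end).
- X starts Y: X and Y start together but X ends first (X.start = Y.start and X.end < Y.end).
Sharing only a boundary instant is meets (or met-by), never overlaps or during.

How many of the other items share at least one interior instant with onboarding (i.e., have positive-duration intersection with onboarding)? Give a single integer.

Target onboarding = [t=633, t=944].
audit [t=126, t=281] → before → no.
build [t=434, t=846] → overlaps → counts.
compaction [t=87, t=401] → before → no.
deploy [t=158, t=512] → before → no.
design_review [t=170, t=682] → overlaps → counts.
interview [t=119, t=158] → before → no.
lunch [t=250, t=629] → before → no.
qa_pass [t=229, t=333] → before → no.
reindex [t=851, t=1026] → overlapped-by → counts.
snapshot [t=430, t=854] → overlaps → counts.
soundcheck [t=120, t=158] → before → no.
Total: 4.

4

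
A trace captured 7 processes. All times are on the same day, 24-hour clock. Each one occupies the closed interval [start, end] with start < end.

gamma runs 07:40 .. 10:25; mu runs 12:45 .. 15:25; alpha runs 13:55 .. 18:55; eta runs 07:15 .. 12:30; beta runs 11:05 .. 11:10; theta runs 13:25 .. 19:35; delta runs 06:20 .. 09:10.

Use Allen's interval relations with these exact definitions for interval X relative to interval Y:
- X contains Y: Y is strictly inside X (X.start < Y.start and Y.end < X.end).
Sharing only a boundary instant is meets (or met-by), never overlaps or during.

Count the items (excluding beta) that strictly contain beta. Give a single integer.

Target beta = [11:05, 11:10].
alpha [13:55, 18:55] → after → no.
delta [06:20, 09:10] → before → no.
eta [07:15, 12:30] → contains → counts.
gamma [07:40, 10:25] → before → no.
mu [12:45, 15:25] → after → no.
theta [13:25, 19:35] → after → no.
Total: 1.

1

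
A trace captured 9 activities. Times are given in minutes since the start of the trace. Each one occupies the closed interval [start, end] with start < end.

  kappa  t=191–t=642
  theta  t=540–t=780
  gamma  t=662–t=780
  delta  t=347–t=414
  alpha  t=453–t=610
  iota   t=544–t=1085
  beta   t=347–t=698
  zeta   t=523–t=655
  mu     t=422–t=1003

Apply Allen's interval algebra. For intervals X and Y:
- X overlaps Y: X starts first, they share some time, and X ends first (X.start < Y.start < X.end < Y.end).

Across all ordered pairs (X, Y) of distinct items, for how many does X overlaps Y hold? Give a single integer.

Checking all 72 ordered pairs for relation 'overlaps'; matching pairs in alphabetical order:
(alpha, iota): alpha overlaps iota ✓
(alpha, theta): alpha overlaps theta ✓
(alpha, zeta): alpha overlaps zeta ✓
(beta, gamma): beta overlaps gamma ✓
(beta, iota): beta overlaps iota ✓
(beta, mu): beta overlaps mu ✓
(beta, theta): beta overlaps theta ✓
(kappa, beta): kappa overlaps beta ✓
(kappa, iota): kappa overlaps iota ✓
(kappa, mu): kappa overlaps mu ✓
(kappa, theta): kappa overlaps theta ✓
(kappa, zeta): kappa overlaps zeta ✓
(mu, iota): mu overlaps iota ✓
(theta, iota): theta overlaps iota ✓
(zeta, iota): zeta overlaps iota ✓
(zeta, theta): zeta overlaps theta ✓
Count: 16.

16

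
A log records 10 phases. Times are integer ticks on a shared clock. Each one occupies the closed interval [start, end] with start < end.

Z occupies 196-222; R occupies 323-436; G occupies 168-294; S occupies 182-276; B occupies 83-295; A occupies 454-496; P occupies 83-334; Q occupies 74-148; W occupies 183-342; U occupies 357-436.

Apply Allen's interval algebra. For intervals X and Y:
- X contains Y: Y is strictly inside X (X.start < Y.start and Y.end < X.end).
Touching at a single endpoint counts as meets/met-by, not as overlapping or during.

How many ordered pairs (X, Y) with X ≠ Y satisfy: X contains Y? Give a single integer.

Checking all 90 ordered pairs for relation 'contains'; matching pairs in alphabetical order:
(B, G): B contains G ✓
(B, S): B contains S ✓
(B, Z): B contains Z ✓
(G, S): G contains S ✓
(G, Z): G contains Z ✓
(P, G): P contains G ✓
(P, S): P contains S ✓
(P, Z): P contains Z ✓
(S, Z): S contains Z ✓
(W, Z): W contains Z ✓
Count: 10.

10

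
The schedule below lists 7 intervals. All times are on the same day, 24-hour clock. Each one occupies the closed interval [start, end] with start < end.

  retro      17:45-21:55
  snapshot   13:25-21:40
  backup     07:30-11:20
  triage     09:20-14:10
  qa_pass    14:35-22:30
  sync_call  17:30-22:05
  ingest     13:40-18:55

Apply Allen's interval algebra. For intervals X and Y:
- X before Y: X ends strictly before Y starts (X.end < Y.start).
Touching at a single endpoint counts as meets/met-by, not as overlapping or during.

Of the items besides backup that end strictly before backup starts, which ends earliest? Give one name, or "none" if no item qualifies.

Target backup = [07:30, 11:20].
ingest [13:40, 18:55] → after → excluded.
qa_pass [14:35, 22:30] → after → excluded.
retro [17:45, 21:55] → after → excluded.
snapshot [13:25, 21:40] → after → excluded.
sync_call [17:30, 22:05] → after → excluded.
triage [09:20, 14:10] → overlapped-by → excluded.
No candidates → none.

none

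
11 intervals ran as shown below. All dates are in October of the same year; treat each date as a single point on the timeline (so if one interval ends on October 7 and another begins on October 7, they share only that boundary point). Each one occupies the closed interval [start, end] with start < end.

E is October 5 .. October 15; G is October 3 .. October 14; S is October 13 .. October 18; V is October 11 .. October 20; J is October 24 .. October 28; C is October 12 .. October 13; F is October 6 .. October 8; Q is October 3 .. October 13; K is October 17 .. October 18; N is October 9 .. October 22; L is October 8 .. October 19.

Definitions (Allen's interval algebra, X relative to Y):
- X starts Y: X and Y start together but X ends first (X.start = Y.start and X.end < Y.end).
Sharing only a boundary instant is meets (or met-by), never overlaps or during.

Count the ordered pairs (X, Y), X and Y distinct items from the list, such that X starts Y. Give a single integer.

Checking all 110 ordered pairs for relation 'starts'; matching pairs in alphabetical order:
(Q, G): Q starts G ✓
Count: 1.

1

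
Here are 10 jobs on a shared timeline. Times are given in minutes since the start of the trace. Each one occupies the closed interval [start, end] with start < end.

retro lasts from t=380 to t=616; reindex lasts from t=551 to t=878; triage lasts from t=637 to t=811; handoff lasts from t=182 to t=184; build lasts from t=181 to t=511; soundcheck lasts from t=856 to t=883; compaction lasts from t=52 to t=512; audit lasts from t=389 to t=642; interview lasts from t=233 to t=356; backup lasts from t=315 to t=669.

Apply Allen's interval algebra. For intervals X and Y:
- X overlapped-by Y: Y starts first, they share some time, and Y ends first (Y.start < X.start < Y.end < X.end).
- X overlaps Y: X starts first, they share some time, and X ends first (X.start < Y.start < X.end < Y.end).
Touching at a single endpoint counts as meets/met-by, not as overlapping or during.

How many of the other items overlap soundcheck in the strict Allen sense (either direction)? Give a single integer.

1

Target soundcheck = [t=856, t=883].
audit [t=389, t=642] → before → no.
backup [t=315, t=669] → before → no.
build [t=181, t=511] → before → no.
compaction [t=52, t=512] → before → no.
handoff [t=182, t=184] → before → no.
interview [t=233, t=356] → before → no.
reindex [t=551, t=878] → overlaps → counts.
retro [t=380, t=616] → before → no.
triage [t=637, t=811] → before → no.
Total: 1.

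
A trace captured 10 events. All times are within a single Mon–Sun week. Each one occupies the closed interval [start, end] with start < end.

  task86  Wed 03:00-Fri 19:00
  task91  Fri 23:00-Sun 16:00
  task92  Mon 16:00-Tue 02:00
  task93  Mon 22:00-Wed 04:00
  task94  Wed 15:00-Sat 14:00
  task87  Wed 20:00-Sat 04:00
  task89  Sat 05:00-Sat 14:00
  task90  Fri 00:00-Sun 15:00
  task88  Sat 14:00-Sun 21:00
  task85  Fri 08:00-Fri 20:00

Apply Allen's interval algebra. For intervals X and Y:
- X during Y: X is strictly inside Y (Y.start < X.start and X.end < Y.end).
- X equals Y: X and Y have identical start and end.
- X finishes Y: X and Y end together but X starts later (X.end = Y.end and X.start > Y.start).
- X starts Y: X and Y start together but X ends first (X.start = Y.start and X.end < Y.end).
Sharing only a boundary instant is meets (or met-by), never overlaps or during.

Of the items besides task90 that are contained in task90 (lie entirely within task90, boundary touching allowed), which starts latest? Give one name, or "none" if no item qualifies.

task89

Target task90 = [Fri 00:00, Sun 15:00].
task85 [Fri 08:00, Fri 20:00] → during → candidate.
task86 [Wed 03:00, Fri 19:00] → overlaps → excluded.
task87 [Wed 20:00, Sat 04:00] → overlaps → excluded.
task88 [Sat 14:00, Sun 21:00] → overlapped-by → excluded.
task89 [Sat 05:00, Sat 14:00] → during → candidate.
task91 [Fri 23:00, Sun 16:00] → overlapped-by → excluded.
task92 [Mon 16:00, Tue 02:00] → before → excluded.
task93 [Mon 22:00, Wed 04:00] → before → excluded.
task94 [Wed 15:00, Sat 14:00] → overlaps → excluded.
Among candidates, latest start is Sat 05:00 → task89.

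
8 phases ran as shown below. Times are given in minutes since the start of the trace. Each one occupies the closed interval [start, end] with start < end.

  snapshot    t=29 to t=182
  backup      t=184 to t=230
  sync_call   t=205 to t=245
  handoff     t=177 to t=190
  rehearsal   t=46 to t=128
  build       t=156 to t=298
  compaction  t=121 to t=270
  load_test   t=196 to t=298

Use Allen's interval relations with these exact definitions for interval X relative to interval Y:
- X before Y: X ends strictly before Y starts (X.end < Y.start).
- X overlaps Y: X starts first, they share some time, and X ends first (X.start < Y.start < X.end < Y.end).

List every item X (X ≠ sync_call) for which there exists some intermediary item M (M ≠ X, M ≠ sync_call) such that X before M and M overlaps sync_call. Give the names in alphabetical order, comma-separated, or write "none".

rehearsal, snapshot

Target sync_call = [t=205, t=245].
Intermediaries M with M overlaps sync_call: backup.
Via backup — items with X before backup: rehearsal, snapshot.
Union: rehearsal, snapshot.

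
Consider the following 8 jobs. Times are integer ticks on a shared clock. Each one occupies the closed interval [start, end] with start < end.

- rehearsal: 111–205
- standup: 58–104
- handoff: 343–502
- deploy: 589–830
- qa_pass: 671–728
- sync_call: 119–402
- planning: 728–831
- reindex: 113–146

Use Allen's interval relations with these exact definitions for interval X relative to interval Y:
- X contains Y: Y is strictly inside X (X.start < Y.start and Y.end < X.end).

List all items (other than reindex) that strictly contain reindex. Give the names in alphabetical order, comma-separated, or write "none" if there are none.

rehearsal

Target reindex = [113, 146].
deploy [589, 830] → after → no.
handoff [343, 502] → after → no.
planning [728, 831] → after → no.
qa_pass [671, 728] → after → no.
rehearsal [111, 205] → contains → yes.
standup [58, 104] → before → no.
sync_call [119, 402] → overlapped-by → no.
Result: rehearsal.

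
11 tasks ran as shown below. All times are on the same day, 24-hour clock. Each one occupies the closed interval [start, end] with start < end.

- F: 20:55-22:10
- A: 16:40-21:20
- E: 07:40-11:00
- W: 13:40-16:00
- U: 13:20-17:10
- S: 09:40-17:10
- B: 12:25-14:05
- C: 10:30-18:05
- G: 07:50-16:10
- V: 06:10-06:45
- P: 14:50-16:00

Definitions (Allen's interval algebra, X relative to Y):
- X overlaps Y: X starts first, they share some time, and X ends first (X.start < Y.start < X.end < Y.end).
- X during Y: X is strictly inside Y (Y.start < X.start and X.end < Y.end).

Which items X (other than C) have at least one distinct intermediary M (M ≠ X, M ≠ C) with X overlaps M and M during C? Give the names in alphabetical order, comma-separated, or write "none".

B, G

Target C = [10:30, 18:05].
Intermediaries M with M during C: B, P, U, W.
Via B — items with X overlaps B: none.
Via P — items with X overlaps P: none.
Via U — items with X overlaps U: B, G.
Via W — items with X overlaps W: B.
Union: B, G.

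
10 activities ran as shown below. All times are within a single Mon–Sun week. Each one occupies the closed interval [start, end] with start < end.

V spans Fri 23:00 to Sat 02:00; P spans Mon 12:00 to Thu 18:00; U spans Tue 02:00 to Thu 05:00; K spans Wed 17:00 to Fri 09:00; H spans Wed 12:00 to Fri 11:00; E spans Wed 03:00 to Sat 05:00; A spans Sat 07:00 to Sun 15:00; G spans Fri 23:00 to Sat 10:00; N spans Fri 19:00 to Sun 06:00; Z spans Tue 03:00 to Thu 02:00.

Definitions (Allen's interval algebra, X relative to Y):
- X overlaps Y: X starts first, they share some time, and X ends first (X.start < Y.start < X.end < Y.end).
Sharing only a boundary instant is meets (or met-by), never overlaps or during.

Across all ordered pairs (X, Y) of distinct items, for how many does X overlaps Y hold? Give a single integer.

13

Checking all 90 ordered pairs for relation 'overlaps'; matching pairs in alphabetical order:
(E, G): E overlaps G ✓
(E, N): E overlaps N ✓
(G, A): G overlaps A ✓
(N, A): N overlaps A ✓
(P, E): P overlaps E ✓
(P, H): P overlaps H ✓
(P, K): P overlaps K ✓
(U, E): U overlaps E ✓
(U, H): U overlaps H ✓
(U, K): U overlaps K ✓
(Z, E): Z overlaps E ✓
(Z, H): Z overlaps H ✓
(Z, K): Z overlaps K ✓
Count: 13.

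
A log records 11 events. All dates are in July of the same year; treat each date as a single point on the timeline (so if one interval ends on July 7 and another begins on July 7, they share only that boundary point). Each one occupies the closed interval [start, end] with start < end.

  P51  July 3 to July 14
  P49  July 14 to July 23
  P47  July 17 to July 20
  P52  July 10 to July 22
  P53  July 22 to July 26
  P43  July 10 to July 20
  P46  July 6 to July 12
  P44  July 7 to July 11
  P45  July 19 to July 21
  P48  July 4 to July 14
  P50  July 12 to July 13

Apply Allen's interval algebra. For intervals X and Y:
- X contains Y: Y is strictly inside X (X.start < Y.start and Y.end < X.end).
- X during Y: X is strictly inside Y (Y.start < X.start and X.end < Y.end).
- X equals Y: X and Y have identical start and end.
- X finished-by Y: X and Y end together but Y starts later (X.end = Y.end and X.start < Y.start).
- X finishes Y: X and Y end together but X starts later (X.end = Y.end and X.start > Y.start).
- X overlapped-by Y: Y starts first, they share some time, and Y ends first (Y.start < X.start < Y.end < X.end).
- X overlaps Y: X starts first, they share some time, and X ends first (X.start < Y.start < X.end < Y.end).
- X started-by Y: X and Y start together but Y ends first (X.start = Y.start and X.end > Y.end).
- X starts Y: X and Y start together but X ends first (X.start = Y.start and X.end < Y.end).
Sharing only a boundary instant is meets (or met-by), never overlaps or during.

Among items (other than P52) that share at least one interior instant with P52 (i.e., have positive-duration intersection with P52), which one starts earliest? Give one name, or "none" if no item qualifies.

P51

Target P52 = [July 10, July 22].
P43 [July 10, July 20] → starts → candidate.
P44 [July 7, July 11] → overlaps → candidate.
P45 [July 19, July 21] → during → candidate.
P46 [July 6, July 12] → overlaps → candidate.
P47 [July 17, July 20] → during → candidate.
P48 [July 4, July 14] → overlaps → candidate.
P49 [July 14, July 23] → overlapped-by → candidate.
P50 [July 12, July 13] → during → candidate.
P51 [July 3, July 14] → overlaps → candidate.
P53 [July 22, July 26] → met-by → excluded.
Among candidates, earliest start is July 3 → P51.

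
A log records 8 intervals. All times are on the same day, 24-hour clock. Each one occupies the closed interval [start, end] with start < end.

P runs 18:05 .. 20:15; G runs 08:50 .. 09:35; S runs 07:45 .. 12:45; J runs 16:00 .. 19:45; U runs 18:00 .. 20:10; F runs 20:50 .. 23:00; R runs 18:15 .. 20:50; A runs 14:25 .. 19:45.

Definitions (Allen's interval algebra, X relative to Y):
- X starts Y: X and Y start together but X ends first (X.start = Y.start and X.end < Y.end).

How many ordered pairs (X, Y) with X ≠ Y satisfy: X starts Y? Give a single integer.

0

Checking all 56 ordered pairs for relation 'starts'; matching pairs in alphabetical order:
No pair satisfies it.
Count: 0.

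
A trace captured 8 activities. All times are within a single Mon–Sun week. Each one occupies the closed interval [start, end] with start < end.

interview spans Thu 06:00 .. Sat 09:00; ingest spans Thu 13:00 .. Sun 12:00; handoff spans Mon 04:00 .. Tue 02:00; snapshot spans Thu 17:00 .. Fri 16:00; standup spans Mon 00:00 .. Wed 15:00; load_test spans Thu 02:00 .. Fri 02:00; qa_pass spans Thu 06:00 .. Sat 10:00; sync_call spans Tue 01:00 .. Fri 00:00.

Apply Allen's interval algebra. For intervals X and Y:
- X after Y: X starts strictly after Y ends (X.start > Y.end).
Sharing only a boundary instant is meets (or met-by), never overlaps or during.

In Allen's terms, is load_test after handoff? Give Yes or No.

load_test = [Thu 02:00, Fri 02:00], handoff = [Mon 04:00, Tue 02:00].
Actual relation of load_test to handoff: after.
Asked whether 'after' holds → Yes.

Yes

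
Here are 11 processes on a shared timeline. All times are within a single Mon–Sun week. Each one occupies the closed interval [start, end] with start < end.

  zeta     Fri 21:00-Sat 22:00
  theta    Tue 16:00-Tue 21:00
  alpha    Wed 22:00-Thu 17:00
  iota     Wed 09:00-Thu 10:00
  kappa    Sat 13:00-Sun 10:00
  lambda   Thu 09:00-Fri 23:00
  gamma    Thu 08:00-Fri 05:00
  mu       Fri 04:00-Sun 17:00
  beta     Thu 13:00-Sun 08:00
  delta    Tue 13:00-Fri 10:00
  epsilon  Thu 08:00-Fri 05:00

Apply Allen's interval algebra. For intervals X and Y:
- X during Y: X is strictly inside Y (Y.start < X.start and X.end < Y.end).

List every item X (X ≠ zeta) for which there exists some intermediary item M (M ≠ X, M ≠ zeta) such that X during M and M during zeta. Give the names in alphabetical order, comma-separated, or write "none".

none

Target zeta = [Fri 21:00, Sat 22:00].
Intermediaries M with M during zeta: none.
Union: none.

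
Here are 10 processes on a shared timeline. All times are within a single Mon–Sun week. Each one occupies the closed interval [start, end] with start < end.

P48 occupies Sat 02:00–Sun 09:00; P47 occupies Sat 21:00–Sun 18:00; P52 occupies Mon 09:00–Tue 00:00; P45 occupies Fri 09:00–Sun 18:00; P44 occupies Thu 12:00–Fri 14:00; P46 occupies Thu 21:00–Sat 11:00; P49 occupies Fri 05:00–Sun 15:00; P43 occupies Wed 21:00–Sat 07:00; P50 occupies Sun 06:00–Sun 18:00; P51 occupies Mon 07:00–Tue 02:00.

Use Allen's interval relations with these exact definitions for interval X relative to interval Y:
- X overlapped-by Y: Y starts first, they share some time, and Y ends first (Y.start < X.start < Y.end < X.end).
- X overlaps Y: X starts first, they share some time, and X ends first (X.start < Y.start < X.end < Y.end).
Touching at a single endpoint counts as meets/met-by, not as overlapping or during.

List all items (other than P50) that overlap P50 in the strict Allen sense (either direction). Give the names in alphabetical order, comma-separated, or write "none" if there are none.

P48, P49

Target P50 = [Sun 06:00, Sun 18:00].
P43 [Wed 21:00, Sat 07:00] → before → no.
P44 [Thu 12:00, Fri 14:00] → before → no.
P45 [Fri 09:00, Sun 18:00] → finished-by → no.
P46 [Thu 21:00, Sat 11:00] → before → no.
P47 [Sat 21:00, Sun 18:00] → finished-by → no.
P48 [Sat 02:00, Sun 09:00] → overlaps → yes.
P49 [Fri 05:00, Sun 15:00] → overlaps → yes.
P51 [Mon 07:00, Tue 02:00] → before → no.
P52 [Mon 09:00, Tue 00:00] → before → no.
Result: P48, P49.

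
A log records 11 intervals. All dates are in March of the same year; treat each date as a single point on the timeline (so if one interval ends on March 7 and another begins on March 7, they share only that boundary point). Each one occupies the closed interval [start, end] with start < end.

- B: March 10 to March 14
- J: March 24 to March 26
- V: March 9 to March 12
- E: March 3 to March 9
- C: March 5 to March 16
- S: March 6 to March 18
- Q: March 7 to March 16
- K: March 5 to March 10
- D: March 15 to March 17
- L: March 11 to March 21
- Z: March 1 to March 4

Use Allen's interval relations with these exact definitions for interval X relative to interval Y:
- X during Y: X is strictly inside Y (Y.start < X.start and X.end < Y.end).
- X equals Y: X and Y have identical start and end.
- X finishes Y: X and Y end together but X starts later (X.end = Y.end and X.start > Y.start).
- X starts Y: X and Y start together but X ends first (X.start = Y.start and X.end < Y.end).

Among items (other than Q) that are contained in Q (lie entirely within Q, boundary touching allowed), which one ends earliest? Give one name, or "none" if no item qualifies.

Target Q = [March 7, March 16].
B [March 10, March 14] → during → candidate.
C [March 5, March 16] → finished-by → excluded.
D [March 15, March 17] → overlapped-by → excluded.
E [March 3, March 9] → overlaps → excluded.
J [March 24, March 26] → after → excluded.
K [March 5, March 10] → overlaps → excluded.
L [March 11, March 21] → overlapped-by → excluded.
S [March 6, March 18] → contains → excluded.
V [March 9, March 12] → during → candidate.
Z [March 1, March 4] → before → excluded.
Among candidates, earliest end is March 12 → V.

V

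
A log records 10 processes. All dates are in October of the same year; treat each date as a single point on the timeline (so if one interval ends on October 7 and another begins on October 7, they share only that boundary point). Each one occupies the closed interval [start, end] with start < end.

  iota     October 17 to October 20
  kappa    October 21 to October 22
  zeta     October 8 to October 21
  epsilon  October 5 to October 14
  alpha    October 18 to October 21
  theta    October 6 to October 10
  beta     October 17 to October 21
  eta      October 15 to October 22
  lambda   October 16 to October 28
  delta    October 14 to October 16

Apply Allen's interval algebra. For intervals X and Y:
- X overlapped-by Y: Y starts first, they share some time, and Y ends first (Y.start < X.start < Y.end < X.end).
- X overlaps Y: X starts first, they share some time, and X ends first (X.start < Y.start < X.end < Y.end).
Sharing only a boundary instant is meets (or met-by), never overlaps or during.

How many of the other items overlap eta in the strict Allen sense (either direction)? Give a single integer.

3

Target eta = [October 15, October 22].
alpha [October 18, October 21] → during → no.
beta [October 17, October 21] → during → no.
delta [October 14, October 16] → overlaps → counts.
epsilon [October 5, October 14] → before → no.
iota [October 17, October 20] → during → no.
kappa [October 21, October 22] → finishes → no.
lambda [October 16, October 28] → overlapped-by → counts.
theta [October 6, October 10] → before → no.
zeta [October 8, October 21] → overlaps → counts.
Total: 3.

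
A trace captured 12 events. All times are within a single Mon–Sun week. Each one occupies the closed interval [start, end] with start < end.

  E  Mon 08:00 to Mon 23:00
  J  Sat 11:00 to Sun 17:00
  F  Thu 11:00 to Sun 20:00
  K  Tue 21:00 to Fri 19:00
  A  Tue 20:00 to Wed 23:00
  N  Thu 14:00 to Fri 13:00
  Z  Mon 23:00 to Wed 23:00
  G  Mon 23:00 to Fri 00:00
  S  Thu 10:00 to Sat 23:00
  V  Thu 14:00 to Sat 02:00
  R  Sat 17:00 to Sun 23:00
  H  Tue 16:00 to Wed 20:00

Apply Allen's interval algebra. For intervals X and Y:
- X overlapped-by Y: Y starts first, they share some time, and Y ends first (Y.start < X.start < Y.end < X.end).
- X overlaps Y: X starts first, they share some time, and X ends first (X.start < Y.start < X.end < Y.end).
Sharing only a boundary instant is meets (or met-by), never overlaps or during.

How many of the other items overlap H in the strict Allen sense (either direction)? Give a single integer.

2

Target H = [Tue 16:00, Wed 20:00].
A [Tue 20:00, Wed 23:00] → overlapped-by → counts.
E [Mon 08:00, Mon 23:00] → before → no.
F [Thu 11:00, Sun 20:00] → after → no.
G [Mon 23:00, Fri 00:00] → contains → no.
J [Sat 11:00, Sun 17:00] → after → no.
K [Tue 21:00, Fri 19:00] → overlapped-by → counts.
N [Thu 14:00, Fri 13:00] → after → no.
R [Sat 17:00, Sun 23:00] → after → no.
S [Thu 10:00, Sat 23:00] → after → no.
V [Thu 14:00, Sat 02:00] → after → no.
Z [Mon 23:00, Wed 23:00] → contains → no.
Total: 2.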